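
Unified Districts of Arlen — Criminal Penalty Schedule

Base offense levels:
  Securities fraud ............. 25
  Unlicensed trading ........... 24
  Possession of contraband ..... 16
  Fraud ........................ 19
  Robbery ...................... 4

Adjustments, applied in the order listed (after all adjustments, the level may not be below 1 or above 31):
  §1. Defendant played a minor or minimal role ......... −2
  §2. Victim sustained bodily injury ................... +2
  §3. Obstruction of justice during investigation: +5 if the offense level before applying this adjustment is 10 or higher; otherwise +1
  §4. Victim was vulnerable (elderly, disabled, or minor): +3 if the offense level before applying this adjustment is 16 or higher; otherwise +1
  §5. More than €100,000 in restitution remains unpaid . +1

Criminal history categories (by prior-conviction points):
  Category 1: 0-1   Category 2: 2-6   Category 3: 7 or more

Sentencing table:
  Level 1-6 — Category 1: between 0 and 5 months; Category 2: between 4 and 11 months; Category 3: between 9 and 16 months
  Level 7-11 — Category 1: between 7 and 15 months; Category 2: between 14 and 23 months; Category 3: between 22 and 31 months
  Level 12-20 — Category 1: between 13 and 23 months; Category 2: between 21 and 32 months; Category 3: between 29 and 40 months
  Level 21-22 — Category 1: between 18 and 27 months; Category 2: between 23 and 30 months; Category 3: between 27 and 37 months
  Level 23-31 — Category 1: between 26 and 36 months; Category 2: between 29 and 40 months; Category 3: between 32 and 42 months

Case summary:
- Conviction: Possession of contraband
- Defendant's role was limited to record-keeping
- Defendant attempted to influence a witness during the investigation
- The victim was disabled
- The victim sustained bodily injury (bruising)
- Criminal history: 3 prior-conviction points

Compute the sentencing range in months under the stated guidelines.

Base offense level for possession of contraband: 16.
§1 applies: 16 − 2 = 14.
§2 applies: 14 + 2 = 16.
§3 applies (level before this adjustment is 16 ≥ 10, so +5): 16 + 5 = 21.
§4 applies (level before this adjustment is 21 ≥ 16, so +3): 21 + 3 = 24.
§5 does not apply.
Final offense level: 24.
Criminal history: 3 prior points → Category 2 (2-6).
Level 24 falls in the 23-31 band.
Grid: Level 23-31 × Category 2 = 29-40 months.

29-40 months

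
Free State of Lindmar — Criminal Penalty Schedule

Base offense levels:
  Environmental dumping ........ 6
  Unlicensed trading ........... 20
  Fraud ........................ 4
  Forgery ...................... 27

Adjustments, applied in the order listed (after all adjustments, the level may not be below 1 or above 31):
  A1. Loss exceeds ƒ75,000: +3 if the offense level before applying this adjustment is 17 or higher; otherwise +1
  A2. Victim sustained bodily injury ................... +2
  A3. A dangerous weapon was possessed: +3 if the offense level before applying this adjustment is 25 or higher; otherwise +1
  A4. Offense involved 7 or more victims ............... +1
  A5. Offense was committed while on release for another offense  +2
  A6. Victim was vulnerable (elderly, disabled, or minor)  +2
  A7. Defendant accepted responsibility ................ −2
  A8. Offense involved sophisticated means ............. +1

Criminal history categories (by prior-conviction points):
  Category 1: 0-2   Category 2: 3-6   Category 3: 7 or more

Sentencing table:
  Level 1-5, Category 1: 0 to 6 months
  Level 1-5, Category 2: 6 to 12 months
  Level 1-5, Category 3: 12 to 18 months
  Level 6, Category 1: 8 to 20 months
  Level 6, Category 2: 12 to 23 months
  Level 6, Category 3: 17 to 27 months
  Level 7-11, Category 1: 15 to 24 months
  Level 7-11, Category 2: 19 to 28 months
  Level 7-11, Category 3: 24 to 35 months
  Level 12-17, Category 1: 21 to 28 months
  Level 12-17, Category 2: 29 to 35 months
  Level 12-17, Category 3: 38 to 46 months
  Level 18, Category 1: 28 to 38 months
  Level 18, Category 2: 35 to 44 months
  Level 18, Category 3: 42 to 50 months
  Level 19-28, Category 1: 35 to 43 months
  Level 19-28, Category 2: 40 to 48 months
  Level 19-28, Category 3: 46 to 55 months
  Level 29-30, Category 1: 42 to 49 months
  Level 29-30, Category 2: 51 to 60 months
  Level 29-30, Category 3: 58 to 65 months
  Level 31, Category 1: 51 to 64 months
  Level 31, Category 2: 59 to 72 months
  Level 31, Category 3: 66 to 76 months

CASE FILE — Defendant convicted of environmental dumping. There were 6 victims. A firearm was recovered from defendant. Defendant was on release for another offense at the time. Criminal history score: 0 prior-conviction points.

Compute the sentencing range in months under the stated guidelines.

Base offense level for environmental dumping: 6.
A1 does not apply.
A2 does not apply.
A3 applies (level before this adjustment is 6 < 25, so +1): 6 + 1 = 7.
A4 does not apply.
A5 applies: 7 + 2 = 9.
A8 does not apply.
Final offense level: 9.
Criminal history: 0 prior points → Category 1 (0-2).
Level 9 falls in the 7-11 band.
Grid: Level 7-11 × Category 1 = 15-24 months.

15-24 months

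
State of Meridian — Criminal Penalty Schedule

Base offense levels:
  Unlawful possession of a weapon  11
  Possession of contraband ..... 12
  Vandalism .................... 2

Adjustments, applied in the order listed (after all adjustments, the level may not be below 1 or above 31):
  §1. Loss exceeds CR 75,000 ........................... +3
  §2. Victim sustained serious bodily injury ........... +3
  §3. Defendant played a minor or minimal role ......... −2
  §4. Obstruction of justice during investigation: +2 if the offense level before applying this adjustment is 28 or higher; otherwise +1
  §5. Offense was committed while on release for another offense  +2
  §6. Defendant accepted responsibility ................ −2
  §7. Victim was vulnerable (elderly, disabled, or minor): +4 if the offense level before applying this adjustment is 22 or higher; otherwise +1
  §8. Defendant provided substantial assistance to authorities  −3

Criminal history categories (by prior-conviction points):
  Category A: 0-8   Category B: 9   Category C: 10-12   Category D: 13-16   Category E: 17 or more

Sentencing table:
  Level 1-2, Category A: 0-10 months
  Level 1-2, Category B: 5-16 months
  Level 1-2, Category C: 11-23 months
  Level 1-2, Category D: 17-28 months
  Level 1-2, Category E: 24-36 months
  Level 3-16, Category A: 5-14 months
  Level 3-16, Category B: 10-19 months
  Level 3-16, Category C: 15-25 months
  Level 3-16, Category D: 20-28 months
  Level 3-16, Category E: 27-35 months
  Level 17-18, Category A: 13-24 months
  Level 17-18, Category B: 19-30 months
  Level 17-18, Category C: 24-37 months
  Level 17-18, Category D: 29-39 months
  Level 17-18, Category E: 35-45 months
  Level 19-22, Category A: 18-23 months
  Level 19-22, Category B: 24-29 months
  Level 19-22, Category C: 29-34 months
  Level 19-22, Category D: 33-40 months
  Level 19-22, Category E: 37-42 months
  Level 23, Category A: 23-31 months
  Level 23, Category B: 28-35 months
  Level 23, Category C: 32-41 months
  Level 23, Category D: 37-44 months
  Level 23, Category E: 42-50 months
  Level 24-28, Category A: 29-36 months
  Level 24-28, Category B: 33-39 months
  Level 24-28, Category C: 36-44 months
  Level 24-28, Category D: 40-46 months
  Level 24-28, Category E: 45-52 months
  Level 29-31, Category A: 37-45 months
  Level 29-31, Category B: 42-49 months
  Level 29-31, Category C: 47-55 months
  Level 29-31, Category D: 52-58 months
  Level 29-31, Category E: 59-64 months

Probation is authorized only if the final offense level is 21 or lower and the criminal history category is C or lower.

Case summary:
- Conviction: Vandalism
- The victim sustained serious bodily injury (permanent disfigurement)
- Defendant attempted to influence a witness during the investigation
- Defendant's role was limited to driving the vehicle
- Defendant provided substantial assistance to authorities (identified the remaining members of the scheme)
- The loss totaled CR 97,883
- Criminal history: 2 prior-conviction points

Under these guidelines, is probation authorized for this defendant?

Base offense level for vandalism: 2.
§1 applies: 2 + 3 = 5.
§2 applies: 5 + 3 = 8.
§3 applies: 8 − 2 = 6.
§4 applies (level before this adjustment is 6 < 28, so +1): 6 + 1 = 7.
§5 does not apply.
§6 does not apply.
§7 does not apply.
§8 applies: 7 − 3 = 4.
Final offense level: 4.
Criminal history: 2 prior points → Category A (0-8).
Level 4 falls in the 3-16 band.
Grid: Level 3-16 × Category A = 5-14 months.
Probation check: level 4 ≤ 21 and category A ≤ C → eligible.

Yes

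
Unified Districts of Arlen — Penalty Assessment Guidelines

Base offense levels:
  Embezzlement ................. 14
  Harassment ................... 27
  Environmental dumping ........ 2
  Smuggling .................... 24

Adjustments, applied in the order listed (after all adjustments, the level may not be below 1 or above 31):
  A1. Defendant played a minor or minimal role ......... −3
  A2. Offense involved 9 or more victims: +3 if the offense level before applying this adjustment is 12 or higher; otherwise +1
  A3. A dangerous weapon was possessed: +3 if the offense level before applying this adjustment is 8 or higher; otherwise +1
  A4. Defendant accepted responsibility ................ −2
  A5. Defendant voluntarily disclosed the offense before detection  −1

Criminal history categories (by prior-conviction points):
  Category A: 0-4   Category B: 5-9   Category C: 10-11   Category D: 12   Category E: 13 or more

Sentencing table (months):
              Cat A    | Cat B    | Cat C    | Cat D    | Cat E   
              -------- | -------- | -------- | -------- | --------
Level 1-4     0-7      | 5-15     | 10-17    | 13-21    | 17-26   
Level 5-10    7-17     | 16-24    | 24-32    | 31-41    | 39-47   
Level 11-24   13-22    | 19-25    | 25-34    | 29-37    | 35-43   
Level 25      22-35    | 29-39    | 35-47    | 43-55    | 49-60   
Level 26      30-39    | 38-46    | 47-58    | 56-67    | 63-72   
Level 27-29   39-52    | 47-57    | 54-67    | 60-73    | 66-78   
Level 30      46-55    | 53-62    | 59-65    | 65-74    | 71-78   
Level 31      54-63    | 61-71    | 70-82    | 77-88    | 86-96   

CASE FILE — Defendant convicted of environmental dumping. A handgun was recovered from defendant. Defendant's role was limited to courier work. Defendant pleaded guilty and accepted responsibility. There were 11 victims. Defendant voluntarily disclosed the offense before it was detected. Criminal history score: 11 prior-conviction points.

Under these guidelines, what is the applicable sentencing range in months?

10-17 months

Base offense level for environmental dumping: 2.
A1 applies: 2 − 3 = -1.
A2 applies (level before this adjustment is -1 < 12, so +1): -1 + 1 = 0.
A3 applies (level before this adjustment is 0 < 8, so +1): 0 + 1 = 1.
A4 applies: 1 − 2 = -1.
A5 applies: -1 − 1 = -2.
Level -2 is below the minimum of 1; floored at 1.
Final offense level: 1.
Criminal history: 11 prior points → Category C (10-11).
Level 1 falls in the 1-4 band.
Grid: Level 1-4 × Category C = 10-17 months.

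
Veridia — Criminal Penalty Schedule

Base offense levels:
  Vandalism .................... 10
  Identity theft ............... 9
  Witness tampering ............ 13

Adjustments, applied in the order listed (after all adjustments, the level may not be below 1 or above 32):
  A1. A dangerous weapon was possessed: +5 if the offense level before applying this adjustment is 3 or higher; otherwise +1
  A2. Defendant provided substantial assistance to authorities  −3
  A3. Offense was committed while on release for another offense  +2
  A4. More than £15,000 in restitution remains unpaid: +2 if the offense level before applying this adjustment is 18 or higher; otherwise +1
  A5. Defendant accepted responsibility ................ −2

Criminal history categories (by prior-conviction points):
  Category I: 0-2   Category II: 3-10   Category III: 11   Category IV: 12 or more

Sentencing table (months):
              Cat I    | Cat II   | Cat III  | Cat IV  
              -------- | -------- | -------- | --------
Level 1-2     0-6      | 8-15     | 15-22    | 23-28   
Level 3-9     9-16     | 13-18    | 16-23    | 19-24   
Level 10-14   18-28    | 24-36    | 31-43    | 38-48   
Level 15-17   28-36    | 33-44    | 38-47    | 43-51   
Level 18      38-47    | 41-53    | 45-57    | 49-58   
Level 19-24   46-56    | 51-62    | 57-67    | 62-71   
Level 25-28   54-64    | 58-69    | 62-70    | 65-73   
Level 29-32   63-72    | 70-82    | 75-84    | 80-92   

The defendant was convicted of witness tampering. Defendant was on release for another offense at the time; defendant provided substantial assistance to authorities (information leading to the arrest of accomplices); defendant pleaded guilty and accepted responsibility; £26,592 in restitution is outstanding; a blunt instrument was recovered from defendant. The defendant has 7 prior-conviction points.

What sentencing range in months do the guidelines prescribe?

Base offense level for witness tampering: 13.
A1 applies (level before this adjustment is 13 ≥ 3, so +5): 13 + 5 = 18.
A2 applies: 18 − 3 = 15.
A3 applies: 15 + 2 = 17.
A4 applies (level before this adjustment is 17 < 18, so +1): 17 + 1 = 18.
A5 applies: 18 − 2 = 16.
Final offense level: 16.
Criminal history: 7 prior points → Category II (3-10).
Level 16 falls in the 15-17 band.
Grid: Level 15-17 × Category II = 33-44 months.

33-44 months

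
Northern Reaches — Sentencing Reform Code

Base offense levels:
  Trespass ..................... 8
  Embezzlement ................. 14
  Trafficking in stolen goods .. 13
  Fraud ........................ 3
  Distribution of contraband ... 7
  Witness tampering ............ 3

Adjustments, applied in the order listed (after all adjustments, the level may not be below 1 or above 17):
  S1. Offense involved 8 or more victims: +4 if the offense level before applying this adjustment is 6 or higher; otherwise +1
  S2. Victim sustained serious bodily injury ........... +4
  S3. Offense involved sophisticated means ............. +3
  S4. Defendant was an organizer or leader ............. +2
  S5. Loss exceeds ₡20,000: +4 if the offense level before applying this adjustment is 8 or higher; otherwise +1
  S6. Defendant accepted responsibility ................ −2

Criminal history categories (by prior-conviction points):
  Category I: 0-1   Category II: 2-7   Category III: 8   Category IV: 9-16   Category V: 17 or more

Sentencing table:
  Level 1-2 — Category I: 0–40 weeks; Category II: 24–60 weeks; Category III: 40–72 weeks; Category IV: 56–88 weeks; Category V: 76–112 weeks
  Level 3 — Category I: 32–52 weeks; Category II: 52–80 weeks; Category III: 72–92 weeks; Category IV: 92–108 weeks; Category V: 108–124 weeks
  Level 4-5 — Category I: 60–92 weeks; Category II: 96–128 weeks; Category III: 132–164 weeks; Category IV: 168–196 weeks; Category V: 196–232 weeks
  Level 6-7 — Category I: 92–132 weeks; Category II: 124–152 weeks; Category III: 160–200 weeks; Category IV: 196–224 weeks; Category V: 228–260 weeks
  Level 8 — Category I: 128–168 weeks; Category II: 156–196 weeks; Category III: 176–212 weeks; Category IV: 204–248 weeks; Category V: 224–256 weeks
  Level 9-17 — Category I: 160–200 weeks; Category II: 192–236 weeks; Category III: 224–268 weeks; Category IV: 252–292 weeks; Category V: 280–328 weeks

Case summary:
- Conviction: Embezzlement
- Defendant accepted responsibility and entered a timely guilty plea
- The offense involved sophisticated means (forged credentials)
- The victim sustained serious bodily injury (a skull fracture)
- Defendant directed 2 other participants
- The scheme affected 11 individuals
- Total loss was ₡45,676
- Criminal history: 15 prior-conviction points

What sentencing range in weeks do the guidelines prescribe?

Base offense level for embezzlement: 14.
S1 applies (level before this adjustment is 14 ≥ 6, so +4): 14 + 4 = 18.
S2 applies: 18 + 4 = 22.
S3 applies: 22 + 3 = 25.
S4 applies: 25 + 2 = 27.
S5 applies (level before this adjustment is 27 ≥ 8, so +4): 27 + 4 = 31.
S6 applies: 31 − 2 = 29.
Level 29 exceeds the maximum of 17; capped at 17.
Final offense level: 17.
Criminal history: 15 prior points → Category IV (9-16).
Level 17 falls in the 9-17 band.
Grid: Level 9-17 × Category IV = 252-292 weeks.

252-292 weeks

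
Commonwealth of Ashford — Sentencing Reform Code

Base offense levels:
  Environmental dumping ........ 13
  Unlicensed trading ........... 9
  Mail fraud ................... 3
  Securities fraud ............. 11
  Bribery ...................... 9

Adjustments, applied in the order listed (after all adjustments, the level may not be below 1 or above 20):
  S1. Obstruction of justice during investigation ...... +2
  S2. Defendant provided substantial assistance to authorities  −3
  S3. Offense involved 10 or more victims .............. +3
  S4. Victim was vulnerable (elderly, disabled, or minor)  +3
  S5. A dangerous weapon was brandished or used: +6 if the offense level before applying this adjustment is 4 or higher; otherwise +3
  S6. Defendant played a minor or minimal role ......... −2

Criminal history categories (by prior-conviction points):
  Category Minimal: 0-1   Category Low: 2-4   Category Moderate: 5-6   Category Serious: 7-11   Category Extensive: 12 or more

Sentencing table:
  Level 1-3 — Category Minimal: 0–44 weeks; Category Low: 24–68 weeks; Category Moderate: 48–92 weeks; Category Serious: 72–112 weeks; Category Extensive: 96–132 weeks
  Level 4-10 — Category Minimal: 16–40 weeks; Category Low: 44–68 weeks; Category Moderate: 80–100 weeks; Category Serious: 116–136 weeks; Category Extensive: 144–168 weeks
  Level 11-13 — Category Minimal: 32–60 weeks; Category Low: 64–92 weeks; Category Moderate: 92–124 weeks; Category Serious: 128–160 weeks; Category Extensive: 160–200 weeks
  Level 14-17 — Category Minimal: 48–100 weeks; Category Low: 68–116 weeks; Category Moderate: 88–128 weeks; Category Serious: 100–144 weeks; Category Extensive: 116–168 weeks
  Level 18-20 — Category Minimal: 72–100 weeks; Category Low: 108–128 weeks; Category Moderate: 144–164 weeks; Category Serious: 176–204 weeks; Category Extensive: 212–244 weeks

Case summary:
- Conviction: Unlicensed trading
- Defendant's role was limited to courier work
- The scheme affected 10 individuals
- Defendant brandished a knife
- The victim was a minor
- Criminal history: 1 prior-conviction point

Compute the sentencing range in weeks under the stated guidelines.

72-100 weeks

Base offense level for unlicensed trading: 9.
S2 does not apply.
S3 applies: 9 + 3 = 12.
S4 applies: 12 + 3 = 15.
S5 applies (level before this adjustment is 15 ≥ 4, so +6): 15 + 6 = 21.
S6 applies: 21 − 2 = 19.
Final offense level: 19.
Criminal history: 1 prior point → Category Minimal (0-1).
Level 19 falls in the 18-20 band.
Grid: Level 18-20 × Category Minimal = 72-100 weeks.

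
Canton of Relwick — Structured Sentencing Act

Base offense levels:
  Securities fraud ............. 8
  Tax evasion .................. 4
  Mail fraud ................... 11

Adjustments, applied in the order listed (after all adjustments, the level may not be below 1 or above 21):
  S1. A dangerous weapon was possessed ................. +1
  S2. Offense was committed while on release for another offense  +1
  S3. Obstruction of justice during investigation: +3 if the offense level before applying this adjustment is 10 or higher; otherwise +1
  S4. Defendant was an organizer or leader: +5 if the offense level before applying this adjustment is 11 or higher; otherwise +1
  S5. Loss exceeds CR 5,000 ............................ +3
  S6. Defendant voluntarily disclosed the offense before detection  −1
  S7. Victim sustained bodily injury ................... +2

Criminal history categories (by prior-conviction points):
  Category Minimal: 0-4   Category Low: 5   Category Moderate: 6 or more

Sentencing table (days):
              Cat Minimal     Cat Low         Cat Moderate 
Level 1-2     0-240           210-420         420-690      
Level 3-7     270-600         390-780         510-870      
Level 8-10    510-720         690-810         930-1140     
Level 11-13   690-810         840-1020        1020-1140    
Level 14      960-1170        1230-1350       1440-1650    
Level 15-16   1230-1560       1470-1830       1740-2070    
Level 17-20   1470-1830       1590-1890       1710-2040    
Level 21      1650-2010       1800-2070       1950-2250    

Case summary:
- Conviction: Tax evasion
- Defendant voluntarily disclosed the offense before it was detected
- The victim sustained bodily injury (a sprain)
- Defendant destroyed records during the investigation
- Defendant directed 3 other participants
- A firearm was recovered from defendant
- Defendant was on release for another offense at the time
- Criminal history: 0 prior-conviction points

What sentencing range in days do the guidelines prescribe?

510-720 days

Base offense level for tax evasion: 4.
S1 applies: 4 + 1 = 5.
S2 applies: 5 + 1 = 6.
S3 applies (level before this adjustment is 6 < 10, so +1): 6 + 1 = 7.
S4 applies (level before this adjustment is 7 < 11, so +1): 7 + 1 = 8.
S5 does not apply.
S6 applies: 8 − 1 = 7.
S7 applies: 7 + 2 = 9.
Final offense level: 9.
Criminal history: 0 prior points → Category Minimal (0-4).
Level 9 falls in the 8-10 band.
Grid: Level 8-10 × Category Minimal = 510-720 days.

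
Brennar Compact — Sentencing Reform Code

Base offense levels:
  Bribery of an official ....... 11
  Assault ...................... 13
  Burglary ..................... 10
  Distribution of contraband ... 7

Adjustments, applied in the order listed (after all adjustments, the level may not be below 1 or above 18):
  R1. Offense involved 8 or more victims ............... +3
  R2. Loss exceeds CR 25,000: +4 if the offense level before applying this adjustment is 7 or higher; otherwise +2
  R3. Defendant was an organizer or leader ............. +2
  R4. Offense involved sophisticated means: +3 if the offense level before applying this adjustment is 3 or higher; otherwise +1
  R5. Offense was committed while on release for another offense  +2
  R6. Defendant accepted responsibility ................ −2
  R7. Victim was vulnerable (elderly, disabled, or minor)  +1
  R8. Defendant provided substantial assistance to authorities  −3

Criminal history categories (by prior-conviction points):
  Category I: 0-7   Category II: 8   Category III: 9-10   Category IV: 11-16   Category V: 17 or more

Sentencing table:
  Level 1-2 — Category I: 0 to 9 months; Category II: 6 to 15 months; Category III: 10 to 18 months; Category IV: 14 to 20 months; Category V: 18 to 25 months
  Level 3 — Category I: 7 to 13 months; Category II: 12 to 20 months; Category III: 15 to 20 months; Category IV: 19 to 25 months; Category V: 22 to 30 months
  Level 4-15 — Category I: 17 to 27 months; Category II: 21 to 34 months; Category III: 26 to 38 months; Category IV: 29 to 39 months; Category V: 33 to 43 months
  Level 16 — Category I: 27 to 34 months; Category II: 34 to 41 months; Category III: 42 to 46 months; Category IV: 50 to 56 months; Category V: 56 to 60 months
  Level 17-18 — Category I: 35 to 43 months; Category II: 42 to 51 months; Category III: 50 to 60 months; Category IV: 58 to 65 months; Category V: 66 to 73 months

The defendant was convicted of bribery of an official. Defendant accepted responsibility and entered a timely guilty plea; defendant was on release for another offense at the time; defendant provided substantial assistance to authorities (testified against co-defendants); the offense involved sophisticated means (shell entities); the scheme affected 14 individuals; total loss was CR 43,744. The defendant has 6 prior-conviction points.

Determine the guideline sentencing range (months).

Base offense level for bribery of an official: 11.
R1 applies: 11 + 3 = 14.
R2 applies (level before this adjustment is 14 ≥ 7, so +4): 14 + 4 = 18.
R4 applies (level before this adjustment is 18 ≥ 3, so +3): 18 + 3 = 21.
R5 applies: 21 + 2 = 23.
R6 applies: 23 − 2 = 21.
R8 applies: 21 − 3 = 18.
Final offense level: 18.
Criminal history: 6 prior points → Category I (0-7).
Level 18 falls in the 17-18 band.
Grid: Level 17-18 × Category I = 35-43 months.

35-43 months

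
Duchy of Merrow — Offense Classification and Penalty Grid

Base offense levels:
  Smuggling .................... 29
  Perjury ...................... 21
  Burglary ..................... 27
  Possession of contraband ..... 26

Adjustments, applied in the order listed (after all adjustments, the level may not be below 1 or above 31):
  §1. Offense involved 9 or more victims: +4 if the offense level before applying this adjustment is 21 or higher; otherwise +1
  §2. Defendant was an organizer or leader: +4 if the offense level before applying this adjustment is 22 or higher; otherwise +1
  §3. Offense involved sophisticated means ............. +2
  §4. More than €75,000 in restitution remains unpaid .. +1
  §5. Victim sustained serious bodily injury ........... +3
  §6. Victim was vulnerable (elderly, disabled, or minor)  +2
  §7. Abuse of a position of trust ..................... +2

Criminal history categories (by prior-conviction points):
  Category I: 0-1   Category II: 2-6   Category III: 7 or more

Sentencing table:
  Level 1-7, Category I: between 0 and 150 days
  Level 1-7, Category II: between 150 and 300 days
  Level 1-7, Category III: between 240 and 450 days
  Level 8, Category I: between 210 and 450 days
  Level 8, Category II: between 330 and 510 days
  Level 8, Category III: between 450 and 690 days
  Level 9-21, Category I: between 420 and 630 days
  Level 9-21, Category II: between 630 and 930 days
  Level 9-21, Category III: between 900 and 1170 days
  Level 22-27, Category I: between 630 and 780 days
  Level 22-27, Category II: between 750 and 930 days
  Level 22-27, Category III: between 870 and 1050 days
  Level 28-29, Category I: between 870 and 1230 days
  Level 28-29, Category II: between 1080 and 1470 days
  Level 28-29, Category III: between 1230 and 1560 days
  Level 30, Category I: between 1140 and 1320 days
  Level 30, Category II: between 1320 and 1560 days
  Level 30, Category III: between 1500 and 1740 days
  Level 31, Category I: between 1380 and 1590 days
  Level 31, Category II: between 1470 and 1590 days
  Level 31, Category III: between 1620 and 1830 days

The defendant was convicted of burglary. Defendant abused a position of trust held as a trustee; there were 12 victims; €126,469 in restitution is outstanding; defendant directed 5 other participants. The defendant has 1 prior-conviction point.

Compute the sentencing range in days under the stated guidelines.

1380-1590 days

Base offense level for burglary: 27.
§1 applies (level before this adjustment is 27 ≥ 21, so +4): 27 + 4 = 31.
§2 applies (level before this adjustment is 31 ≥ 22, so +4): 31 + 4 = 35.
§3 does not apply.
§4 applies: 35 + 1 = 36.
§7 applies: 36 + 2 = 38.
Level 38 exceeds the maximum of 31; capped at 31.
Final offense level: 31.
Criminal history: 1 prior point → Category I (0-1).
Level 31 falls in the 31 band.
Grid: Level 31 × Category I = 1380-1590 days.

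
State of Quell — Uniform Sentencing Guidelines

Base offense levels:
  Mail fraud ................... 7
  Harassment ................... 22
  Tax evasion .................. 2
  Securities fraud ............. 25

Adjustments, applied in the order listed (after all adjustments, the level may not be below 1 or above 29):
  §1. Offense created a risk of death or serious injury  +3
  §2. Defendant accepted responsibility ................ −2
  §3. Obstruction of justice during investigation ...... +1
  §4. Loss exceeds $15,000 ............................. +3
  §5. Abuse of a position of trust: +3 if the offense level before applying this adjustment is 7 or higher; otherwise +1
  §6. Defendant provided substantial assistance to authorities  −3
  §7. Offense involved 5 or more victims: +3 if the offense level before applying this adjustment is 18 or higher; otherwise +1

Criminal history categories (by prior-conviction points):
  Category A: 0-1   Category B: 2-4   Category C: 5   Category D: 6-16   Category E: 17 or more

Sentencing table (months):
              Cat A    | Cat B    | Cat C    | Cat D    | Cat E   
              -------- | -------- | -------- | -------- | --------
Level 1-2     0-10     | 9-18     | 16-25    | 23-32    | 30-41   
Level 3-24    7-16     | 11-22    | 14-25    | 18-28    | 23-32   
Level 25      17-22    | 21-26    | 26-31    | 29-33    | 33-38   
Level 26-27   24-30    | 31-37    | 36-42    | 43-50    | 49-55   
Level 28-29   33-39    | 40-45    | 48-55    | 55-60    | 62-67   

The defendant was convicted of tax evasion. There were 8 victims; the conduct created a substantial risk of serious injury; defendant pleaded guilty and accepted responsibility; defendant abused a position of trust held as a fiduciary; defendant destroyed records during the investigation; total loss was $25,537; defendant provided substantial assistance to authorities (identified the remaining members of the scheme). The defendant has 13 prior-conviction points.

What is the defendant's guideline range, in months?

Base offense level for tax evasion: 2.
§1 applies: 2 + 3 = 5.
§2 applies: 5 − 2 = 3.
§3 applies: 3 + 1 = 4.
§4 applies: 4 + 3 = 7.
§5 applies (level before this adjustment is 7 ≥ 7, so +3): 7 + 3 = 10.
§6 applies: 10 − 3 = 7.
§7 applies (level before this adjustment is 7 < 18, so +1): 7 + 1 = 8.
Final offense level: 8.
Criminal history: 13 prior points → Category D (6-16).
Level 8 falls in the 3-24 band.
Grid: Level 3-24 × Category D = 18-28 months.

18-28 months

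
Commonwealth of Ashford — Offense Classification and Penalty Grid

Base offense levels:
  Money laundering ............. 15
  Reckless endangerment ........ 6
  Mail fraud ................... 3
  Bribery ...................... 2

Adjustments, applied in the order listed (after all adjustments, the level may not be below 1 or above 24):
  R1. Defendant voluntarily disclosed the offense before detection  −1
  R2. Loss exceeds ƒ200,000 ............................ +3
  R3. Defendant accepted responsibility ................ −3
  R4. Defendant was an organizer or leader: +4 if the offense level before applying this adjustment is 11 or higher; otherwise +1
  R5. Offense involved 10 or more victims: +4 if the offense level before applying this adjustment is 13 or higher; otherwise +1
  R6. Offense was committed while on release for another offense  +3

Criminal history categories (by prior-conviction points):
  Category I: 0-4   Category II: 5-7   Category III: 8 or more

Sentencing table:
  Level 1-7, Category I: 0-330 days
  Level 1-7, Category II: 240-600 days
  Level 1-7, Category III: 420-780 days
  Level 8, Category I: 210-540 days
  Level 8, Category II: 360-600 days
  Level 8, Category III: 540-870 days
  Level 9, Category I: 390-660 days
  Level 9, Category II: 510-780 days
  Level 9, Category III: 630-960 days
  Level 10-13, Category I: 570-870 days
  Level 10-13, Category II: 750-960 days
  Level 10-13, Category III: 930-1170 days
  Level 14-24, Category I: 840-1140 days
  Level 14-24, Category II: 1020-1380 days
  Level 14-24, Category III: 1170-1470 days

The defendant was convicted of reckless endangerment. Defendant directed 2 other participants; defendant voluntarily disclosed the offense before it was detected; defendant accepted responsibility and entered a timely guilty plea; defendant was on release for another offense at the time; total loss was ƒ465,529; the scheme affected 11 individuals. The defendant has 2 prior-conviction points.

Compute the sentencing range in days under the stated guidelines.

Base offense level for reckless endangerment: 6.
R1 applies: 6 − 1 = 5.
R2 applies: 5 + 3 = 8.
R3 applies: 8 − 3 = 5.
R4 applies (level before this adjustment is 5 < 11, so +1): 5 + 1 = 6.
R5 applies (level before this adjustment is 6 < 13, so +1): 6 + 1 = 7.
R6 applies: 7 + 3 = 10.
Final offense level: 10.
Criminal history: 2 prior points → Category I (0-4).
Level 10 falls in the 10-13 band.
Grid: Level 10-13 × Category I = 570-870 days.

570-870 days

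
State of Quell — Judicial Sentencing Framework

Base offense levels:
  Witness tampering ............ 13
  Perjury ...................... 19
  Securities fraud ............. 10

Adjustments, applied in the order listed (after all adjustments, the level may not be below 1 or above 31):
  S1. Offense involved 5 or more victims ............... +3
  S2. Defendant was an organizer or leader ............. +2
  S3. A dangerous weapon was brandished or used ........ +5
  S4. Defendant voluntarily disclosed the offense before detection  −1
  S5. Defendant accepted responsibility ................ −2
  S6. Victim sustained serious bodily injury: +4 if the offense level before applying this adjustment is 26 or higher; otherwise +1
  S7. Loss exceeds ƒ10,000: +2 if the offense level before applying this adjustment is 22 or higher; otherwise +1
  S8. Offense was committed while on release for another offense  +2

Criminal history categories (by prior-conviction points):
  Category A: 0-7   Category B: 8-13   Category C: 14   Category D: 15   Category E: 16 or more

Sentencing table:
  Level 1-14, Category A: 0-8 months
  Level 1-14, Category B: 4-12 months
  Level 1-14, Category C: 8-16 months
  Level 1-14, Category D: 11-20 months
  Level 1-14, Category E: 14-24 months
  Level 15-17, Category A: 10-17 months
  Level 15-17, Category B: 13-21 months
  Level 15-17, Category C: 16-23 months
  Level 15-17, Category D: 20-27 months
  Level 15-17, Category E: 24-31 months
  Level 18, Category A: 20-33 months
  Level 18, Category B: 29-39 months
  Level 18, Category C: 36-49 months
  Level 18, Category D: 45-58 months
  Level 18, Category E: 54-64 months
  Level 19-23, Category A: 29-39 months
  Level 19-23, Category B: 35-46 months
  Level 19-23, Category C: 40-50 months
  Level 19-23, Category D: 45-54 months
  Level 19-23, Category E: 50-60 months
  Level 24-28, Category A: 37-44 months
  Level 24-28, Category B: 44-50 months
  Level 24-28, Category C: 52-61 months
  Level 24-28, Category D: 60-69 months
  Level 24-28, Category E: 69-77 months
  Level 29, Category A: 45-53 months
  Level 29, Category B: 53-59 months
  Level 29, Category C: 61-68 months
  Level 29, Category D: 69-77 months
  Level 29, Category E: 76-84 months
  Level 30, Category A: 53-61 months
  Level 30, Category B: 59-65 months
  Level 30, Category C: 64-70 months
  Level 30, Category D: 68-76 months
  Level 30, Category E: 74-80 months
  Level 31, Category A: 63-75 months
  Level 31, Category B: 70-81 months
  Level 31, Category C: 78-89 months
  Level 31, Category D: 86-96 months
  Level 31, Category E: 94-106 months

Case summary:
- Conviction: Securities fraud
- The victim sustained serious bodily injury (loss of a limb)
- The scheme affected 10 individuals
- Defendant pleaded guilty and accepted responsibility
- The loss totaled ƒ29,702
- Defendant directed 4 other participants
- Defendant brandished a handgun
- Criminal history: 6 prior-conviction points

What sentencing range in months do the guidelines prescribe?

Base offense level for securities fraud: 10.
S1 applies: 10 + 3 = 13.
S2 applies: 13 + 2 = 15.
S3 applies: 15 + 5 = 20.
S4 does not apply.
S5 applies: 20 − 2 = 18.
S6 applies (level before this adjustment is 18 < 26, so +1): 18 + 1 = 19.
S7 applies (level before this adjustment is 19 < 22, so +1): 19 + 1 = 20.
S8 does not apply.
Final offense level: 20.
Criminal history: 6 prior points → Category A (0-7).
Level 20 falls in the 19-23 band.
Grid: Level 19-23 × Category A = 29-39 months.

29-39 months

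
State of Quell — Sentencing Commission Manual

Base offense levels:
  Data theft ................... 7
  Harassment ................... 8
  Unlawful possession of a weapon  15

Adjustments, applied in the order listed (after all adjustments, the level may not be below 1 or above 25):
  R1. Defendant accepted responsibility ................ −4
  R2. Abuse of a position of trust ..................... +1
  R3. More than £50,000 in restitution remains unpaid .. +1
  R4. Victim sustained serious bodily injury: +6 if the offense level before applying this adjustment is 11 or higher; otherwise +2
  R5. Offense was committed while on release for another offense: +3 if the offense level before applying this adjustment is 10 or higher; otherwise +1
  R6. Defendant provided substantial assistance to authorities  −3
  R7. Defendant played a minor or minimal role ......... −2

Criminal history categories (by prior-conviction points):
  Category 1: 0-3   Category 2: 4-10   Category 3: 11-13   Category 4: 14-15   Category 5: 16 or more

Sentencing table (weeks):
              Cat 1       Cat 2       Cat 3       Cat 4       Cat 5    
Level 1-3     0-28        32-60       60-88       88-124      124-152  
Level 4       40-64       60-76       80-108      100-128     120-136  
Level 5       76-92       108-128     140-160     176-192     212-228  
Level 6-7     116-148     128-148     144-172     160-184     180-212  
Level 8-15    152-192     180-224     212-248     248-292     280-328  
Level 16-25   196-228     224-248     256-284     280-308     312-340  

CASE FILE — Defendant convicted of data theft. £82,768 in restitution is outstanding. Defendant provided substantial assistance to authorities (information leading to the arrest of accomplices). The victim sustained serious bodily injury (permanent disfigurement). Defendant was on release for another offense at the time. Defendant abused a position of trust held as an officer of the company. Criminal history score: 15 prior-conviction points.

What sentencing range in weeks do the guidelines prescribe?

248-292 weeks

Base offense level for data theft: 7.
R1 does not apply.
R2 applies: 7 + 1 = 8.
R3 applies: 8 + 1 = 9.
R4 applies (level before this adjustment is 9 < 11, so +2): 9 + 2 = 11.
R5 applies (level before this adjustment is 11 ≥ 10, so +3): 11 + 3 = 14.
R6 applies: 14 − 3 = 11.
Final offense level: 11.
Criminal history: 15 prior points → Category 4 (14-15).
Level 11 falls in the 8-15 band.
Grid: Level 8-15 × Category 4 = 248-292 weeks.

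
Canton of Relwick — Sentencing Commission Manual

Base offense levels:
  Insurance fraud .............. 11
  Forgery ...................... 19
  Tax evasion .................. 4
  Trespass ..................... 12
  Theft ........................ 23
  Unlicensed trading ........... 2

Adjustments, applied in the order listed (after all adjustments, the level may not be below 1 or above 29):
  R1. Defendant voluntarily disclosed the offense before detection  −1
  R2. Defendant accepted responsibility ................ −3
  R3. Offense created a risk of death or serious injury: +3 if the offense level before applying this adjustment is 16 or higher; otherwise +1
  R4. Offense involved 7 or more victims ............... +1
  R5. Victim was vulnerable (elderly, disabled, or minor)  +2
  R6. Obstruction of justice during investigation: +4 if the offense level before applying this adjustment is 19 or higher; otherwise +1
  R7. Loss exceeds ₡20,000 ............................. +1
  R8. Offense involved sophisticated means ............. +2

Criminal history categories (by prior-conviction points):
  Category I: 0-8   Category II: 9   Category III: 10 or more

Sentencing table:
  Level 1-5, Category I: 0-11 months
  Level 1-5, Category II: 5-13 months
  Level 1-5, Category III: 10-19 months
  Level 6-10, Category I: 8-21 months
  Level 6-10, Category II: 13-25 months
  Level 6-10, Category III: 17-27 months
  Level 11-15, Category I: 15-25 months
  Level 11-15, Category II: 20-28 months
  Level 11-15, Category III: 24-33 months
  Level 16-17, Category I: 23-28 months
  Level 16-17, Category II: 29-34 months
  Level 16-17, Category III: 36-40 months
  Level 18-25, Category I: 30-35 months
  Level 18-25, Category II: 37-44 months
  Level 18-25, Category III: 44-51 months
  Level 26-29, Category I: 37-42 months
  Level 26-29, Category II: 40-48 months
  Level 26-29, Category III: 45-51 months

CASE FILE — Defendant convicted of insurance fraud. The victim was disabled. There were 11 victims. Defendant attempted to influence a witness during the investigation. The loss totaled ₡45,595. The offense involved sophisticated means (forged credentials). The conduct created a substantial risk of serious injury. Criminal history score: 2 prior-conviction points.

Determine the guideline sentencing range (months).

Base offense level for insurance fraud: 11.
R1 does not apply.
R2 does not apply.
R3 applies (level before this adjustment is 11 < 16, so +1): 11 + 1 = 12.
R4 applies: 12 + 1 = 13.
R5 applies: 13 + 2 = 15.
R6 applies (level before this adjustment is 15 < 19, so +1): 15 + 1 = 16.
R7 applies: 16 + 1 = 17.
R8 applies: 17 + 2 = 19.
Final offense level: 19.
Criminal history: 2 prior points → Category I (0-8).
Level 19 falls in the 18-25 band.
Grid: Level 18-25 × Category I = 30-35 months.

30-35 months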